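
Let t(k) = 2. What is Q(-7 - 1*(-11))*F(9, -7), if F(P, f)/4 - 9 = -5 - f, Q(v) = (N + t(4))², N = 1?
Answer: 396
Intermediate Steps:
Q(v) = 9 (Q(v) = (1 + 2)² = 3² = 9)
F(P, f) = 16 - 4*f (F(P, f) = 36 + 4*(-5 - f) = 36 + (-20 - 4*f) = 16 - 4*f)
Q(-7 - 1*(-11))*F(9, -7) = 9*(16 - 4*(-7)) = 9*(16 + 28) = 9*44 = 396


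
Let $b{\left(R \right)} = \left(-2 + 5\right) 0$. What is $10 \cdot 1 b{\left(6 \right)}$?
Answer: $0$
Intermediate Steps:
$b{\left(R \right)} = 0$ ($b{\left(R \right)} = 3 \cdot 0 = 0$)
$10 \cdot 1 b{\left(6 \right)} = 10 \cdot 1 \cdot 0 = 10 \cdot 0 = 0$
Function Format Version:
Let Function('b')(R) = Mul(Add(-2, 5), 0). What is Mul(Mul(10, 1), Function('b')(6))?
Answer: 0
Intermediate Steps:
Function('b')(R) = 0 (Function('b')(R) = Mul(3, 0) = 0)
Mul(Mul(10, 1), Function('b')(6)) = Mul(Mul(10, 1), 0) = Mul(10, 0) = 0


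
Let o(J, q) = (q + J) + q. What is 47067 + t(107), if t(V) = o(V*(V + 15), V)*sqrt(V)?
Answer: 47067 + 13268*sqrt(107) ≈ 1.8431e+5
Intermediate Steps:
o(J, q) = J + 2*q (o(J, q) = (J + q) + q = J + 2*q)
t(V) = sqrt(V)*(2*V + V*(15 + V)) (t(V) = (V*(V + 15) + 2*V)*sqrt(V) = (V*(15 + V) + 2*V)*sqrt(V) = (2*V + V*(15 + V))*sqrt(V) = sqrt(V)*(2*V + V*(15 + V)))
47067 + t(107) = 47067 + 107**(3/2)*(17 + 107) = 47067 + (107*sqrt(107))*124 = 47067 + 13268*sqrt(107)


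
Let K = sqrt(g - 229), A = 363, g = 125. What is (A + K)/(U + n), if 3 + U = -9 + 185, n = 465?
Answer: 33/58 + I*sqrt(26)/319 ≈ 0.56897 + 0.015984*I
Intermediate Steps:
U = 173 (U = -3 + (-9 + 185) = -3 + 176 = 173)
K = 2*I*sqrt(26) (K = sqrt(125 - 229) = sqrt(-104) = 2*I*sqrt(26) ≈ 10.198*I)
(A + K)/(U + n) = (363 + 2*I*sqrt(26))/(173 + 465) = (363 + 2*I*sqrt(26))/638 = (363 + 2*I*sqrt(26))*(1/638) = 33/58 + I*sqrt(26)/319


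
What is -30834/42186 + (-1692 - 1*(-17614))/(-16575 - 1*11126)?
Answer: -254303021/194765731 ≈ -1.3057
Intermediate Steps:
-30834/42186 + (-1692 - 1*(-17614))/(-16575 - 1*11126) = -30834*1/42186 + (-1692 + 17614)/(-16575 - 11126) = -5139/7031 + 15922/(-27701) = -5139/7031 + 15922*(-1/27701) = -5139/7031 - 15922/27701 = -254303021/194765731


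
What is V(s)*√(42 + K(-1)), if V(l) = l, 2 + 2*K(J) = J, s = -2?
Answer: -9*√2 ≈ -12.728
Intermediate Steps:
K(J) = -1 + J/2
V(s)*√(42 + K(-1)) = -2*√(42 + (-1 + (½)*(-1))) = -2*√(42 + (-1 - ½)) = -2*√(42 - 3/2) = -9*√2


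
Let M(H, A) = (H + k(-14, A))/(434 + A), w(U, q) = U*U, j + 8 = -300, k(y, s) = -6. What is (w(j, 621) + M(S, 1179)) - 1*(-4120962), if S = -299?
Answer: 6800127033/1613 ≈ 4.2158e+6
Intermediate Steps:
j = -308 (j = -8 - 300 = -308)
w(U, q) = U²
M(H, A) = (-6 + H)/(434 + A) (M(H, A) = (H - 6)/(434 + A) = (-6 + H)/(434 + A))
(w(j, 621) + M(S, 1179)) - 1*(-4120962) = ((-308)² + (-6 - 299)/(434 + 1179)) - 1*(-4120962) = (94864 - 305/1613) + 4120962 = 153015327/1613 + 4120962 = 6800127033/1613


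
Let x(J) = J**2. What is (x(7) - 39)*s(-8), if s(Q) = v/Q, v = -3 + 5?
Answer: -5/2 ≈ -2.5000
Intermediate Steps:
v = 2
s(Q) = 2/Q
(x(7) - 39)*s(-8) = (7**2 - 39)*(2/(-8)) = (49 - 39)*(2*(-1/8)) = 10*(-1/4) = -5/2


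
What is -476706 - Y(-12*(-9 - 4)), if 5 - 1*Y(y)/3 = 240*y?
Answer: -364401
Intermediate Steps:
Y(y) = 15 - 720*y
-476706 - Y(-12*(-9 - 4)) = -476706 - (15 - (-8640)*(-9 - 4)) = -476706 - (15 - (-8640)*(-13)) = -476706 - (15 - 720*156) = -476706 - (15 - 112320) = -476706 - 1*(-112305) = -476706 + 112305 = -364401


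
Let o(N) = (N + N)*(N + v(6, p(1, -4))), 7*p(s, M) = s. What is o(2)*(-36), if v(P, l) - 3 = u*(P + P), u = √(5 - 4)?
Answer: -2448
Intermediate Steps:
u = 1 (u = √1 = 1)
p(s, M) = s/7
v(P, l) = 3 + 2*P (v(P, l) = 3 + 1*(P + P) = 3 + 1*(2*P) = 3 + 2*P)
o(N) = 2*N*(15 + N) (o(N) = (N + N)*(N + (3 + 2*6)) = (2*N)*(N + (3 + 12)) = (2*N)*(N + 15) = (2*N)*(15 + N) = 2*N*(15 + N))
o(2)*(-36) = (2*2*(15 + 2))*(-36) = (2*2*17)*(-36) = 68*(-36) = -2448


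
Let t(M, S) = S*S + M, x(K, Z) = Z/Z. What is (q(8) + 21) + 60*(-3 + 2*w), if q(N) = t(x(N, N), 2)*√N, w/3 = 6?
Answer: 2001 + 10*√2 ≈ 2015.1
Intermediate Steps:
w = 18 (w = 3*6 = 18)
x(K, Z) = 1
t(M, S) = M + S² (t(M, S) = S² + M = M + S²)
q(N) = 5*√N (q(N) = (1 + 2²)*√N = (1 + 4)*√N = 5*√N)
(q(8) + 21) + 60*(-3 + 2*w) = (5*√8 + 21) + 60*(-3 + 2*18) = (5*(2*√2) + 21) + 60*(-3 + 36) = (10*√2 + 21) + 60*33 = (21 + 10*√2) + 1980 = 2001 + 10*√2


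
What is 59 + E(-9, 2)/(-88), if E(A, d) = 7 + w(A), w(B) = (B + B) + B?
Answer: 1303/22 ≈ 59.227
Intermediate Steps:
w(B) = 3*B (w(B) = 2*B + B = 3*B)
E(A, d) = 7 + 3*A
59 + E(-9, 2)/(-88) = 59 + (7 + 3*(-9))/(-88) = 59 - (7 - 27)/88 = 59 - 1/88*(-20) = 59 + 5/22 = 1303/22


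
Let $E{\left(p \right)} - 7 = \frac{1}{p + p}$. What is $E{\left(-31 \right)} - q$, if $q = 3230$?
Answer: $- \frac{199827}{62} \approx -3223.0$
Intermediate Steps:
$E{\left(p \right)} = 7 + \frac{1}{2 p}$ ($E{\left(p \right)} = 7 + \frac{1}{p + p} = 7 + \frac{1}{2 p}$)
$E{\left(-31 \right)} - q = \left(7 + \frac{1}{2 \left(-31\right)}\right) - 3230 = \left(7 + \frac{1}{2} \left(- \frac{1}{31}\right)\right) - 3230 = \left(7 - \frac{1}{62}\right) - 3230 = \frac{433}{62} - 3230 = - \frac{199827}{62}$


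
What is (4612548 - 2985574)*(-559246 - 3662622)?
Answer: -6868869467432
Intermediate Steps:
(4612548 - 2985574)*(-559246 - 3662622) = 1626974*(-4221868) = -6868869467432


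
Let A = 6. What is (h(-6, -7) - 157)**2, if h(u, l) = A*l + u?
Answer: 42025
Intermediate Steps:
h(u, l) = u + 6*l (h(u, l) = 6*l + u = u + 6*l)
(h(-6, -7) - 157)**2 = ((-6 + 6*(-7)) - 157)**2 = ((-6 - 42) - 157)**2 = (-48 - 157)**2 = (-205)**2 = 42025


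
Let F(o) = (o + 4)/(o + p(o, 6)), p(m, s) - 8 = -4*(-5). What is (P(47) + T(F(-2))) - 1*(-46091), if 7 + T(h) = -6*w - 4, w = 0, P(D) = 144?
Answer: 46224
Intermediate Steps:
p(m, s) = 28 (p(m, s) = 8 - 4*(-5) = 8 + 20 = 28)
F(o) = (4 + o)/(28 + o) (F(o) = (o + 4)/(o + 28) = (4 + o)/(28 + o))
T(h) = -11 (T(h) = -7 + (-6*0 - 4) = -7 + (0 - 4) = -7 - 4 = -11)
(P(47) + T(F(-2))) - 1*(-46091) = (144 - 11) - 1*(-46091) = 133 + 46091 = 46224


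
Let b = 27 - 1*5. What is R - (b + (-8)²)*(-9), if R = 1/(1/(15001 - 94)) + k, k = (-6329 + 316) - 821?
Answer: 8847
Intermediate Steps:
b = 22 (b = 27 - 5 = 22)
k = -6834 (k = -6013 - 821 = -6834)
R = 8073 (R = 1/(1/(15001 - 94)) - 6834 = 1/(1/14907) - 6834 = 14907 - 6834 = 8073)
R - (b + (-8)²)*(-9) = 8073 - (22 + (-8)²)*(-9) = 8073 - (22 + 64)*(-9) = 8073 - 86*(-9) = 8073 - 1*(-774) = 8073 + 774 = 8847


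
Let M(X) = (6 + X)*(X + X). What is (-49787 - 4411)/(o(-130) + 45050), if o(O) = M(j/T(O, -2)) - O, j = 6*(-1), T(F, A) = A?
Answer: -3011/2513 ≈ -1.1982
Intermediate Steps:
j = -6
M(X) = 2*X*(6 + X) (M(X) = (6 + X)*(2*X) = 2*X*(6 + X))
o(O) = 54 - O (o(O) = 2*(-6/(-2))*(6 - 6/(-2)) - O = 2*(-6*(-½))*(6 - 6*(-½)) - O = 2*3*(6 + 3) - O = 2*3*9 - O = 54 - O)
(-49787 - 4411)/(o(-130) + 45050) = (-49787 - 4411)/((54 - 1*(-130)) + 45050) = -54198/((54 + 130) + 45050) = -54198/(184 + 45050) = -54198/45234 = -54198*1/45234 = -3011/2513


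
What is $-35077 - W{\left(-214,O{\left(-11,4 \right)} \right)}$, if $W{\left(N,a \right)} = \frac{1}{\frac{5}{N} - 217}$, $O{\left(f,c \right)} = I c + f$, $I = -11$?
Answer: $- \frac{1629080897}{46443} \approx -35077.0$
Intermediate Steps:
$O{\left(f,c \right)} = f - 11 c$ ($O{\left(f,c \right)} = - 11 c + f = f - 11 c$)
$W{\left(N,a \right)} = \frac{1}{-217 + \frac{5}{N}}$
$-35077 - W{\left(-214,O{\left(-11,4 \right)} \right)} = -35077 - \left(-1\right) \left(-214\right) \frac{1}{-5 + 217 \left(-214\right)} = -35077 - \left(-1\right) \left(-214\right) \frac{1}{-5 - 46438} = -35077 - \left(-1\right) \left(-214\right) \frac{1}{-46443} = -35077 - \left(-1\right) \left(-214\right) \left(- \frac{1}{46443}\right) = -35077 - - \frac{214}{46443} = -35077 + \frac{214}{46443} = - \frac{1629080897}{46443}$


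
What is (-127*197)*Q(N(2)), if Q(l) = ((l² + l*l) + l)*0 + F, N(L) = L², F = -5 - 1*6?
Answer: 275209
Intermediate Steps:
F = -11 (F = -5 - 6 = -11)
Q(l) = -11 (Q(l) = ((l² + l*l) + l)*0 - 11 = ((l² + l²) + l)*0 - 11 = (2*l² + l)*0 - 11 = (l + 2*l²)*0 - 11 = 0 - 11 = -11)
(-127*197)*Q(N(2)) = -127*197*(-11) = -25019*(-11) = 275209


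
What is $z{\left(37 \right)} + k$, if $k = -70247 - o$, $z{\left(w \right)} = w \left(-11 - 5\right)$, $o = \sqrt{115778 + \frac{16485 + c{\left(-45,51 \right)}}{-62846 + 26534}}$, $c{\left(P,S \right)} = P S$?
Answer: $-70839 - \frac{\sqrt{1060138055683}}{3026} \approx -71179.0$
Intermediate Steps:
$o = \frac{\sqrt{1060138055683}}{3026}$ ($o = \sqrt{115778 + \frac{16485 - 2295}{-62846 + 26534}} = \sqrt{115778 + \frac{16485 - 2295}{-36312}} = \sqrt{115778 + 14190 \left(- \frac{1}{36312}\right)} = \sqrt{115778 - \frac{2365}{6052}} = \sqrt{\frac{700686091}{6052}} = \frac{\sqrt{1060138055683}}{3026} \approx 340.26$)
$z{\left(w \right)} = - 16 w$ ($z{\left(w \right)} = w \left(-16\right) = - 16 w$)
$k = -70247 - \frac{\sqrt{1060138055683}}{3026} \approx -70587.0$
$z{\left(37 \right)} + k = \left(-16\right) 37 - \left(70247 + \frac{\sqrt{1060138055683}}{3026}\right) = -592 - \left(70247 + \frac{\sqrt{1060138055683}}{3026}\right) = -70839 - \frac{\sqrt{1060138055683}}{3026}$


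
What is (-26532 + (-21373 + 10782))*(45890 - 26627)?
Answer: -715100349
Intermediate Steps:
(-26532 + (-21373 + 10782))*(45890 - 26627) = (-26532 - 10591)*19263 = -37123*19263 = -715100349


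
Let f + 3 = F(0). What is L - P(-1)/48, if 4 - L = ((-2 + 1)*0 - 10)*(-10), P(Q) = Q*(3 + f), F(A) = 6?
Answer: -767/8 ≈ -95.875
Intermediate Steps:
f = 3 (f = -3 + 6 = 3)
P(Q) = 6*Q (P(Q) = Q*(3 + 3) = Q*6 = 6*Q)
L = -96 (L = 4 - ((-2 + 1)*0 - 10)*(-10) = 4 - (-1*0 - 10)*(-10) = 4 - (0 - 10)*(-10) = 4 - (-10)*(-10) = 4 - 1*100 = 4 - 100 = -96)
L - P(-1)/48 = -96 - 6*(-1)/48 = -96 - (-6)/48 = -96 - 1*(-⅛) = -96 + ⅛ = -767/8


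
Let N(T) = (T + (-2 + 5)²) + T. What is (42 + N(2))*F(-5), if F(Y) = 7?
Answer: 385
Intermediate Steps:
N(T) = 9 + 2*T (N(T) = (T + 3²) + T = (T + 9) + T = (9 + T) + T = 9 + 2*T)
(42 + N(2))*F(-5) = (42 + (9 + 2*2))*7 = (42 + (9 + 4))*7 = (42 + 13)*7 = 55*7 = 385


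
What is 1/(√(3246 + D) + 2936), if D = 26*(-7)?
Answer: 367/1077129 - √766/4308516 ≈ 0.00033430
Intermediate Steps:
D = -182
1/(√(3246 + D) + 2936) = 1/(√(3246 - 182) + 2936) = 1/(√3064 + 2936) = 1/(2*√766 + 2936) = 1/(2936 + 2*√766)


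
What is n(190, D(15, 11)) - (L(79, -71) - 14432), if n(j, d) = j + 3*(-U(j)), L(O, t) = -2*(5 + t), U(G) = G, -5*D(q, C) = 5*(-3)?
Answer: 13920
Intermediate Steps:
D(q, C) = 3 (D(q, C) = -(-3) = -⅕*(-15) = 3)
L(O, t) = -10 - 2*t
n(j, d) = -2*j (n(j, d) = j + 3*(-j) = j - 3*j = -2*j)
n(190, D(15, 11)) - (L(79, -71) - 14432) = -2*190 - ((-10 - 2*(-71)) - 14432) = -380 - ((-10 + 142) - 14432) = -380 - (132 - 14432) = -380 - 1*(-14300) = -380 + 14300 = 13920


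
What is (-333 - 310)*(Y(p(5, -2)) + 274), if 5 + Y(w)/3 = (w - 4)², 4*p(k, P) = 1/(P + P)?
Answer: -50783497/256 ≈ -1.9837e+5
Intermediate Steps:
p(k, P) = 1/(8*P) (p(k, P) = 1/(4*(P + P)) = 1/(4*((2*P))) = (1/(2*P))/4 = 1/(8*P))
Y(w) = -15 + 3*(-4 + w)² (Y(w) = -15 + 3*(w - 4)² = -15 + 3*(-4 + w)²)
(-333 - 310)*(Y(p(5, -2)) + 274) = (-333 - 310)*((-15 + 3*(-4 + (⅛)/(-2))²) + 274) = -643*((-15 + 3*(-4 + (⅛)*(-½))²) + 274) = -643*((-15 + 3*(-4 - 1/16)²) + 274) = -643*((-15 + 3*(-65/16)²) + 274) = -643*((-15 + 3*(4225/256)) + 274) = -643*((-15 + 12675/256) + 274) = -643*(8835/256 + 274) = -643*78979/256 = -50783497/256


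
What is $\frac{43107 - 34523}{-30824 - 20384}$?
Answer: $- \frac{29}{173} \approx -0.16763$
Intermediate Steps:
$\frac{43107 - 34523}{-30824 - 20384} = \frac{8584}{-51208} = 8584 \left(- \frac{1}{51208}\right) = - \frac{29}{173}$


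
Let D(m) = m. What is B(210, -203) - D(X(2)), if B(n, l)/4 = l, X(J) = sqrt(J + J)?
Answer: -814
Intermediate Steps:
X(J) = sqrt(2)*sqrt(J) (X(J) = sqrt(2*J) = sqrt(2)*sqrt(J))
B(n, l) = 4*l
B(210, -203) - D(X(2)) = 4*(-203) - sqrt(2)*sqrt(2) = -812 - 1*2 = -812 - 2 = -814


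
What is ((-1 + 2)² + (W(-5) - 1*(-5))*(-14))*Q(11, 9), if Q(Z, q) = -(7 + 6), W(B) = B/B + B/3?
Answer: 2327/3 ≈ 775.67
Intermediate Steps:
W(B) = 1 + B/3 (W(B) = 1 + B*(⅓) = 1 + B/3)
Q(Z, q) = -13 (Q(Z, q) = -1*13 = -13)
((-1 + 2)² + (W(-5) - 1*(-5))*(-14))*Q(11, 9) = ((-1 + 2)² + ((1 + (⅓)*(-5)) - 1*(-5))*(-14))*(-13) = (1² + ((1 - 5/3) + 5)*(-14))*(-13) = (1 + (-⅔ + 5)*(-14))*(-13) = (1 + (13/3)*(-14))*(-13) = (1 - 182/3)*(-13) = -179/3*(-13) = 2327/3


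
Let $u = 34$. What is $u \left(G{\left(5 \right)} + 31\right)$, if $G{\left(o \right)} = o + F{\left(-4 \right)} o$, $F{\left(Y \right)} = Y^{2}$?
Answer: $3944$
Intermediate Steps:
$G{\left(o \right)} = 17 o$ ($G{\left(o \right)} = o + \left(-4\right)^{2} o = o + 16 o = 17 o$)
$u \left(G{\left(5 \right)} + 31\right) = 34 \left(17 \cdot 5 + 31\right) = 34 \left(85 + 31\right) = 34 \cdot 116 = 3944$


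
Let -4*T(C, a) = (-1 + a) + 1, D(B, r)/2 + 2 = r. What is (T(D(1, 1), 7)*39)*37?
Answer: -10101/4 ≈ -2525.3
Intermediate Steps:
D(B, r) = -4 + 2*r
T(C, a) = -a/4 (T(C, a) = -((-1 + a) + 1)/4 = -a/4)
(T(D(1, 1), 7)*39)*37 = (-1/4*7*39)*37 = -7/4*39*37 = -273/4*37 = -10101/4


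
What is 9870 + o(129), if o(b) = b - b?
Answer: 9870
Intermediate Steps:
o(b) = 0
9870 + o(129) = 9870 + 0 = 9870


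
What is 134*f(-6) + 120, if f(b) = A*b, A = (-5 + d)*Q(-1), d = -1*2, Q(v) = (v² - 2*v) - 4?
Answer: -5508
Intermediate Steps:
Q(v) = -4 + v² - 2*v
d = -2
A = 7 (A = (-5 - 2)*(-4 + (-1)² - 2*(-1)) = -7*(-4 + 1 + 2) = -7*(-1) = 7)
f(b) = 7*b
134*f(-6) + 120 = 134*(7*(-6)) + 120 = 134*(-42) + 120 = -5628 + 120 = -5508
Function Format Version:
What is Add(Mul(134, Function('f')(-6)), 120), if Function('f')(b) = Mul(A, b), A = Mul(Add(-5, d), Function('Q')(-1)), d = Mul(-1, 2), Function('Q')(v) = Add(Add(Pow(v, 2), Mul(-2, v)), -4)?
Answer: -5508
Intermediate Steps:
Function('Q')(v) = Add(-4, Pow(v, 2), Mul(-2, v))
d = -2
A = 7 (A = Mul(Add(-5, -2), Add(-4, Pow(-1, 2), Mul(-2, -1))) = Mul(-7, Add(-4, 1, 2)) = Mul(-7, -1) = 7)
Function('f')(b) = Mul(7, b)
Add(Mul(134, Function('f')(-6)), 120) = Add(Mul(134, Mul(7, -6)), 120) = Add(Mul(134, -42), 120) = Add(-5628, 120) = -5508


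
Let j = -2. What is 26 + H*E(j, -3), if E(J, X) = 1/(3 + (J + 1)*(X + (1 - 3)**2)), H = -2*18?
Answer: 8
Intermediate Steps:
H = -36
E(J, X) = 1/(3 + (1 + J)*(4 + X)) (E(J, X) = 1/(3 + (1 + J)*(X + (-2)**2)) = 1/(3 + (1 + J)*(X + 4)) = 1/(3 + (1 + J)*(4 + X)))
26 + H*E(j, -3) = 26 - 36/(7 - 3 + 4*(-2) - 2*(-3)) = 26 - 36/(7 - 3 - 8 + 6) = 26 - 36/2 = 26 - 36*1/2 = 26 - 18 = 8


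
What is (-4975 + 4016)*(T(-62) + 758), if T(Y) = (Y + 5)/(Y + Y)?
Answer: -90192991/124 ≈ -7.2736e+5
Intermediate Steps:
T(Y) = (5 + Y)/(2*Y) (T(Y) = (5 + Y)/((2*Y)) = (5 + Y)*(1/(2*Y)) = (5 + Y)/(2*Y))
(-4975 + 4016)*(T(-62) + 758) = (-4975 + 4016)*((½)*(5 - 62)/(-62) + 758) = -959*((½)*(-1/62)*(-57) + 758) = -959*(57/124 + 758) = -959*94049/124 = -90192991/124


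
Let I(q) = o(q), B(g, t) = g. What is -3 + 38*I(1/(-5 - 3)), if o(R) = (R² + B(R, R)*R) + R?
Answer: -105/16 ≈ -6.5625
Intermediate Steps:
o(R) = R + 2*R² (o(R) = (R² + R*R) + R = (R² + R²) + R = 2*R² + R = R + 2*R²)
I(q) = q*(1 + 2*q)
-3 + 38*I(1/(-5 - 3)) = -3 + 38*((1 + 2/(-5 - 3))/(-5 - 3)) = -3 + 38*((1 + 2/(-8))/(-8)) = -3 + 38*(-(1 + 2*(-⅛))/8) = -3 + 38*(-(1 - ¼)/8) = -3 + 38*(-⅛*¾) = -3 + 38*(-3/32) = -3 - 57/16 = -105/16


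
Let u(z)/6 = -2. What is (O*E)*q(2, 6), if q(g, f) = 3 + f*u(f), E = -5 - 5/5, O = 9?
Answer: 3726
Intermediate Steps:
u(z) = -12 (u(z) = 6*(-2) = -12)
E = -6 (E = -5 - 5/5 = -5 - 1*1 = -5 - 1 = -6)
q(g, f) = 3 - 12*f (q(g, f) = 3 + f*(-12) = 3 - 12*f)
(O*E)*q(2, 6) = (9*(-6))*(3 - 12*6) = -54*(3 - 72) = -54*(-69) = 3726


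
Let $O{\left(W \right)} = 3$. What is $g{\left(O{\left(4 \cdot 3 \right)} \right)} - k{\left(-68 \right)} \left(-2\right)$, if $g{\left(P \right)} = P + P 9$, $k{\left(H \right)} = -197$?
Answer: $-364$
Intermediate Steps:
$g{\left(P \right)} = 10 P$ ($g{\left(P \right)} = P + 9 P = 10 P$)
$g{\left(O{\left(4 \cdot 3 \right)} \right)} - k{\left(-68 \right)} \left(-2\right) = 10 \cdot 3 - \left(-197\right) \left(-2\right) = 30 - 394 = -364$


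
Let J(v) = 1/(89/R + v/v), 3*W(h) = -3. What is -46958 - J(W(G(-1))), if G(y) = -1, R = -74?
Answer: -704296/15 ≈ -46953.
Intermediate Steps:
W(h) = -1 (W(h) = (⅓)*(-3) = -1)
J(v) = -74/15 (J(v) = 1/(89/(-74) + v/v) = 1/(89*(-1/74) + 1) = 1/(-89/74 + 1) = 1/(-15/74) = -74/15)
-46958 - J(W(G(-1))) = -46958 - 1*(-74/15) = -46958 + 74/15 = -704296/15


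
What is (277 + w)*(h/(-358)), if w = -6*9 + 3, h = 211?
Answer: -23843/179 ≈ -133.20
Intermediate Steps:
w = -51 (w = -54 + 3 = -51)
(277 + w)*(h/(-358)) = (277 - 51)*(211/(-358)) = 226*(211*(-1/358)) = 226*(-211/358) = -23843/179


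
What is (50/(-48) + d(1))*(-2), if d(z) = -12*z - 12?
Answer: 601/12 ≈ 50.083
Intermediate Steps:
d(z) = -12 - 12*z
(50/(-48) + d(1))*(-2) = (50/(-48) + (-12 - 12*1))*(-2) = (50*(-1/48) + (-12 - 12))*(-2) = (-25/24 - 24)*(-2) = -601/24*(-2) = 601/12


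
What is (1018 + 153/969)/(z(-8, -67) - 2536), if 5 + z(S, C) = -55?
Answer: -19345/49324 ≈ -0.39220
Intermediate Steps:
z(S, C) = -60 (z(S, C) = -5 - 55 = -60)
(1018 + 153/969)/(z(-8, -67) - 2536) = (1018 + 153/969)/(-60 - 2536) = (1018 + 153*(1/969))/(-2596) = (1018 + 3/19)*(-1/2596) = (19345/19)*(-1/2596) = -19345/49324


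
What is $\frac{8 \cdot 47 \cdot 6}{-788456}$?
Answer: $- \frac{282}{98557} \approx -0.0028613$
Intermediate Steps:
$\frac{8 \cdot 47 \cdot 6}{-788456} = 376 \cdot 6 \left(- \frac{1}{788456}\right) = 2256 \left(- \frac{1}{788456}\right) = - \frac{282}{98557}$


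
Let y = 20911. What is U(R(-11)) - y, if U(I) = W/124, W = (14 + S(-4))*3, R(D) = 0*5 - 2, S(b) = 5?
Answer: -2592907/124 ≈ -20911.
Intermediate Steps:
R(D) = -2 (R(D) = 0 - 2 = -2)
W = 57 (W = (14 + 5)*3 = 19*3 = 57)
U(I) = 57/124
U(R(-11)) - y = 57/124 - 1*20911 = 57/124 - 20911 = -2592907/124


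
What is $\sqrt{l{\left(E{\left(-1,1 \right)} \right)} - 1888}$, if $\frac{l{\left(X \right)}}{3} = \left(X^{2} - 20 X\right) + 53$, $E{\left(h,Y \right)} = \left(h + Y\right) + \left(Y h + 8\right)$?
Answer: $i \sqrt{2002} \approx 44.744 i$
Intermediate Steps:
$E{\left(h,Y \right)} = 8 + Y + h + Y h$ ($E{\left(h,Y \right)} = \left(Y + h\right) + \left(8 + Y h\right) = 8 + Y + h + Y h$)
$l{\left(X \right)} = 159 - 60 X + 3 X^{2}$ ($l{\left(X \right)} = 3 \left(\left(X^{2} - 20 X\right) + 53\right) = 3 \left(53 + X^{2} - 20 X\right) = 159 - 60 X + 3 X^{2}$)
$\sqrt{l{\left(E{\left(-1,1 \right)} \right)} - 1888} = \sqrt{\left(159 - 60 \left(8 + 1 - 1 + 1 \left(-1\right)\right) + 3 \left(8 + 1 - 1 + 1 \left(-1\right)\right)^{2}\right) - 1888} = \sqrt{\left(159 - 60 \left(8 + 1 - 1 - 1\right) + 3 \left(8 + 1 - 1 - 1\right)^{2}\right) - 1888} = \sqrt{\left(159 - 420 + 3 \cdot 7^{2}\right) - 1888} = \sqrt{\left(159 - 420 + 3 \cdot 49\right) - 1888} = \sqrt{\left(159 - 420 + 147\right) - 1888} = \sqrt{-114 - 1888} = \sqrt{-2002} = i \sqrt{2002}$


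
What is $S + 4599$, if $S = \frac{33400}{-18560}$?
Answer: $\frac{2133101}{464} \approx 4597.2$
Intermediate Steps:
$S = - \frac{835}{464}$ ($S = 33400 \left(- \frac{1}{18560}\right) = - \frac{835}{464} \approx -1.7996$)
$S + 4599 = - \frac{835}{464} + 4599 = \frac{2133101}{464}$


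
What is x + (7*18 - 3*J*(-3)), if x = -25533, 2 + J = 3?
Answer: -25398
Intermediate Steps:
J = 1 (J = -2 + 3 = 1)
x + (7*18 - 3*J*(-3)) = -25533 + (7*18 - 3*1*(-3)) = -25533 + (126 - 3*(-3)) = -25533 + (126 + 9) = -25533 + 135 = -25398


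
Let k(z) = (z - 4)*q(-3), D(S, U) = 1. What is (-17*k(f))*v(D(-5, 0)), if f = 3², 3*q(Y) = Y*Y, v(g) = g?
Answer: -255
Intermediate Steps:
q(Y) = Y²/3 (q(Y) = (Y*Y)/3 = Y²/3)
f = 9
k(z) = -12 + 3*z (k(z) = (z - 4)*((⅓)*(-3)²) = (-4 + z)*((⅓)*9) = (-4 + z)*3 = -12 + 3*z)
(-17*k(f))*v(D(-5, 0)) = -17*(-12 + 3*9)*1 = -17*(-12 + 27)*1 = -17*15*1 = -255*1 = -255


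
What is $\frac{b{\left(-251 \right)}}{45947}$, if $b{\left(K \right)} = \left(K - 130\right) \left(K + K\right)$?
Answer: $\frac{191262}{45947} \approx 4.1627$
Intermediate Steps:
$b{\left(K \right)} = 2 K \left(-130 + K\right)$ ($b{\left(K \right)} = \left(-130 + K\right) 2 K = 2 K \left(-130 + K\right)$)
$\frac{b{\left(-251 \right)}}{45947} = \frac{2 \left(-251\right) \left(-130 - 251\right)}{45947} = 2 \left(-251\right) \left(-381\right) \frac{1}{45947} = 191262 \cdot \frac{1}{45947} = \frac{191262}{45947}$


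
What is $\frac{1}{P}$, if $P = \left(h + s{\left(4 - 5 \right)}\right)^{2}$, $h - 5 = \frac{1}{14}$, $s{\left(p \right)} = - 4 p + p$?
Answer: $\frac{196}{12769} \approx 0.01535$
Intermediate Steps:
$s{\left(p \right)} = - 3 p$
$h = \frac{71}{14}$ ($h = 5 + \frac{1}{14} = \frac{71}{14} \approx 5.0714$)
$P = \frac{12769}{196}$ ($P = \left(\frac{71}{14} - 3 \left(4 - 5\right)\right)^{2} = \left(\frac{71}{14} - -3\right)^{2} = \left(\frac{71}{14} + 3\right)^{2} = \left(\frac{113}{14}\right)^{2} = \frac{12769}{196} \approx 65.148$)
$\frac{1}{P} = \frac{1}{\frac{12769}{196}} = \frac{196}{12769}$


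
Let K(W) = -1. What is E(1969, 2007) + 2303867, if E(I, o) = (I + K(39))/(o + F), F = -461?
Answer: 1780890175/773 ≈ 2.3039e+6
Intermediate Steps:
E(I, o) = (-1 + I)/(-461 + o) (E(I, o) = (I - 1)/(o - 461) = (-1 + I)/(-461 + o))
E(1969, 2007) + 2303867 = (-1 + 1969)/(-461 + 2007) + 2303867 = 1968/1546 + 2303867 = (1/1546)*1968 + 2303867 = 984/773 + 2303867 = 1780890175/773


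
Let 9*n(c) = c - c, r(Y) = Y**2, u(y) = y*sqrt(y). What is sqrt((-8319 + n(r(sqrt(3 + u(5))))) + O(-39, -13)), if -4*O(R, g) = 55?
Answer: I*sqrt(33331)/2 ≈ 91.284*I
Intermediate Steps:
u(y) = y**(3/2)
O(R, g) = -55/4 (O(R, g) = -1/4*55 = -55/4)
n(c) = 0 (n(c) = (c - c)/9 = (1/9)*0 = 0)
sqrt((-8319 + n(r(sqrt(3 + u(5))))) + O(-39, -13)) = sqrt((-8319 + 0) - 55/4) = sqrt(-8319 - 55/4) = sqrt(-33331/4) = I*sqrt(33331)/2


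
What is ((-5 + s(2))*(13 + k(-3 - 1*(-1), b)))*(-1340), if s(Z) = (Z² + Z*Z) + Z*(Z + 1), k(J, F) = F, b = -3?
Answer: -120600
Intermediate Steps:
s(Z) = 2*Z² + Z*(1 + Z) (s(Z) = (Z² + Z²) + Z*(1 + Z) = 2*Z² + Z*(1 + Z))
((-5 + s(2))*(13 + k(-3 - 1*(-1), b)))*(-1340) = ((-5 + 2*(1 + 3*2))*(13 - 3))*(-1340) = ((-5 + 2*(1 + 6))*10)*(-1340) = ((-5 + 2*7)*10)*(-1340) = ((-5 + 14)*10)*(-1340) = (9*10)*(-1340) = 90*(-1340) = -120600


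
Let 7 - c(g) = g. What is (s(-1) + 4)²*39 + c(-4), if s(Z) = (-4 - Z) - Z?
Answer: 167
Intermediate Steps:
s(Z) = -4 - 2*Z
c(g) = 7 - g
(s(-1) + 4)²*39 + c(-4) = ((-4 - 2*(-1)) + 4)²*39 + (7 - 1*(-4)) = ((-4 + 2) + 4)²*39 + (7 + 4) = (-2 + 4)²*39 + 11 = 2²*39 + 11 = 4*39 + 11 = 156 + 11 = 167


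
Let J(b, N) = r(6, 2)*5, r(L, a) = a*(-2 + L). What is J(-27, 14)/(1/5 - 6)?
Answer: -200/29 ≈ -6.8966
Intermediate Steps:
J(b, N) = 40 (J(b, N) = (2*(-2 + 6))*5 = (2*4)*5 = 8*5 = 40)
J(-27, 14)/(1/5 - 6) = 40/(1/5 - 6) = 40/(⅕ - 6) = 40/(-29/5) = 40*(-5/29) = -200/29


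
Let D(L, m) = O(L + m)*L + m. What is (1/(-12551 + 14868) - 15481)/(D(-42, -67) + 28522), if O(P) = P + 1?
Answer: -11956492/25480049 ≈ -0.46925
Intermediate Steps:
O(P) = 1 + P
D(L, m) = m + L*(1 + L + m) (D(L, m) = (1 + (L + m))*L + m = (1 + L + m)*L + m = L*(1 + L + m) + m = m + L*(1 + L + m))
(1/(-12551 + 14868) - 15481)/(D(-42, -67) + 28522) = (1/(-12551 + 14868) - 15481)/((-67 - 42*(1 - 42 - 67)) + 28522) = (1/2317 - 15481)/((-67 - 42*(-108)) + 28522) = (1/2317 - 15481)/((-67 + 4536) + 28522) = -35869476/(2317*(4469 + 28522)) = -35869476/2317/32991 = -35869476/2317*1/32991 = -11956492/25480049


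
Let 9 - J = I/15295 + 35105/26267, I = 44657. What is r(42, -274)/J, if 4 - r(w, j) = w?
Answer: -15266643070/1905847491 ≈ -8.0104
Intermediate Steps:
r(w, j) = 4 - w
J = 1905847491/401753765 (J = 9 - (44657/15295 + 35105/26267) = 9 - 1*1709936394/401753765 = 9 - 1709936394/401753765 = 1905847491/401753765 ≈ 4.7438)
r(42, -274)/J = (4 - 1*42)/(1905847491/401753765) = (4 - 42)*(401753765/1905847491) = -38*401753765/1905847491 = -15266643070/1905847491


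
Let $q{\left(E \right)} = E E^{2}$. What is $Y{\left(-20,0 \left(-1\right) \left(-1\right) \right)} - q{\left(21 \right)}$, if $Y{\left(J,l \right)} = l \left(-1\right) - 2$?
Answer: $-9263$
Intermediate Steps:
$Y{\left(J,l \right)} = -2 - l$ ($Y{\left(J,l \right)} = - l - 2 = -2 - l$)
$q{\left(E \right)} = E^{3}$
$Y{\left(-20,0 \left(-1\right) \left(-1\right) \right)} - q{\left(21 \right)} = \left(-2 - 0 \left(-1\right) \left(-1\right)\right) - 21^{3} = \left(-2 - 0 \left(-1\right)\right) - 9261 = \left(-2 - 0\right) - 9261 = \left(-2 + 0\right) - 9261 = -2 - 9261 = -9263$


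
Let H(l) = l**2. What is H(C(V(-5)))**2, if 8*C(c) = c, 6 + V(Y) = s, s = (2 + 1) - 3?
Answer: 81/256 ≈ 0.31641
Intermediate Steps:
s = 0 (s = 3 - 3 = 0)
V(Y) = -6 (V(Y) = -6 + 0 = -6)
C(c) = c/8
H(C(V(-5)))**2 = (((1/8)*(-6))**2)**2 = ((-3/4)**2)**2 = (9/16)**2 = 81/256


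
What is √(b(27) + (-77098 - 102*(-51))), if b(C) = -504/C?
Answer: 8*I*√10113/3 ≈ 268.17*I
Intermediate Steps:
√(b(27) + (-77098 - 102*(-51))) = √(-504/27 + (-77098 - 102*(-51))) = √(-504*1/27 + (-77098 - 1*(-5202))) = √(-56/3 + (-77098 + 5202)) = √(-56/3 - 71896) = √(-215744/3) = 8*I*√10113/3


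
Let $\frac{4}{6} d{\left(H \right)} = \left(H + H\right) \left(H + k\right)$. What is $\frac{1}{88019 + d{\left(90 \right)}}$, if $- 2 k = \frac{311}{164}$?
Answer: $\frac{164}{18378331} \approx 8.9236 \cdot 10^{-6}$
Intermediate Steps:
$k = - \frac{311}{328}$ ($k = - \frac{311 \cdot \frac{1}{164}}{2} = \left(- \frac{1}{2}\right) \frac{311}{164} = - \frac{311}{328} \approx -0.94817$)
$d{\left(H \right)} = 3 H \left(- \frac{311}{328} + H\right)$ ($d{\left(H \right)} = \frac{3 \left(H + H\right) \left(H - \frac{311}{328}\right)}{2} = \frac{3 \cdot 2 H \left(- \frac{311}{328} + H\right)}{2} = 3 H \left(- \frac{311}{328} + H\right)$)
$\frac{1}{88019 + d{\left(90 \right)}} = \frac{1}{88019 + \frac{3}{328} \cdot 90 \left(-311 + 328 \cdot 90\right)} = \frac{1}{88019 + \frac{3}{328} \cdot 90 \left(-311 + 29520\right)} = \frac{1}{88019 + \frac{3}{328} \cdot 90 \cdot 29209} = \frac{1}{88019 + \frac{3943215}{164}} = \frac{1}{\frac{18378331}{164}} = \frac{164}{18378331}$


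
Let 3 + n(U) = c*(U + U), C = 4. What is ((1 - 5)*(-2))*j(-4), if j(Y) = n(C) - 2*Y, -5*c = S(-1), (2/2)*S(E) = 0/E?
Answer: 40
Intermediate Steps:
S(E) = 0 (S(E) = 0/E = 0)
c = 0 (c = -⅕*0 = 0)
n(U) = -3 (n(U) = -3 + 0*(U + U) = -3 + 0*(2*U) = -3 + 0 = -3)
j(Y) = -3 - 2*Y
((1 - 5)*(-2))*j(-4) = ((1 - 5)*(-2))*(-3 - 2*(-4)) = (-4*(-2))*(-3 + 8) = 8*5 = 40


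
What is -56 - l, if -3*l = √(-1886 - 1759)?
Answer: -56 + 9*I*√5 ≈ -56.0 + 20.125*I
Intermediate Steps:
l = -9*I*√5 (l = -√(-1886 - 1759)/3 = -9*I*√5 ≈ -20.125*I)
-56 - l = -56 - (-9)*I*√5 = -56 + 9*I*√5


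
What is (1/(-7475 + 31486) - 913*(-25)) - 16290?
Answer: 156911886/24011 ≈ 6535.0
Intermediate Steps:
(1/(-7475 + 31486) - 913*(-25)) - 16290 = (1/24011 + 22825) - 16290 = 548051076/24011 - 16290 = 156911886/24011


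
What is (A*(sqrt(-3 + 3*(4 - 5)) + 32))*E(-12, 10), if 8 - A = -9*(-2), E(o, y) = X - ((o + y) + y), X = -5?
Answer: 4160 + 130*I*sqrt(6) ≈ 4160.0 + 318.43*I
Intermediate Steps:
E(o, y) = -5 - o - 2*y (E(o, y) = -5 - ((o + y) + y) = -5 - (o + 2*y) = -5 + (-o - 2*y) = -5 - o - 2*y)
A = -10 (A = 8 - (-9)*(-2) = 8 - 1*18 = 8 - 18 = -10)
(A*(sqrt(-3 + 3*(4 - 5)) + 32))*E(-12, 10) = (-10*(sqrt(-3 + 3*(4 - 5)) + 32))*(-5 - 1*(-12) - 2*10) = (-10*(sqrt(-3 + 3*(-1)) + 32))*(-5 + 12 - 20) = -10*(sqrt(-3 - 3) + 32)*(-13) = -10*(sqrt(-6) + 32)*(-13) = -10*(I*sqrt(6) + 32)*(-13) = -10*(32 + I*sqrt(6))*(-13) = (-320 - 10*I*sqrt(6))*(-13) = 4160 + 130*I*sqrt(6)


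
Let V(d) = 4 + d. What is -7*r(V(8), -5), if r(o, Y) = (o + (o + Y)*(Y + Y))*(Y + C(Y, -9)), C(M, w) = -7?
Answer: -4872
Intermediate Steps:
r(o, Y) = (-7 + Y)*(o + 2*Y*(Y + o)) (r(o, Y) = (o + (o + Y)*(Y + Y))*(Y - 7) = (o + (Y + o)*(2*Y))*(-7 + Y) = (o + 2*Y*(Y + o))*(-7 + Y) = (-7 + Y)*(o + 2*Y*(Y + o)))
-7*r(V(8), -5) = -7*(-14*(-5)**2 - 7*(4 + 8) + 2*(-5)**3 - 13*(-5)*(4 + 8) + 2*(4 + 8)*(-5)**2) = -7*(-14*25 - 7*12 + 2*(-125) - 13*(-5)*12 + 2*12*25) = -7*(-350 - 84 - 250 + 780 + 600) = -7*696 = -4872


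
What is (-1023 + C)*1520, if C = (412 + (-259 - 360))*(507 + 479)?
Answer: -311790000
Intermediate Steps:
C = -204102 (C = (412 - 619)*986 = -207*986 = -204102)
(-1023 + C)*1520 = (-1023 - 204102)*1520 = -205125*1520 = -311790000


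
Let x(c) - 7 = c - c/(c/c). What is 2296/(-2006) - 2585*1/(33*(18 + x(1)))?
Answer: -64361/15045 ≈ -4.2779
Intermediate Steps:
x(c) = 7 (x(c) = 7 + (c - c/(c/c)) = 7 + (c - c/1) = 7 + (c - c) = 7 + 0 = 7)
2296/(-2006) - 2585*1/(33*(18 + x(1))) = 2296/(-2006) - 2585*1/(33*(18 + 7)) = 2296*(-1/2006) - 2585/(25*33) = -1148/1003 - 2585/825 = -1148/1003 - 2585*1/825 = -1148/1003 - 47/15 = -64361/15045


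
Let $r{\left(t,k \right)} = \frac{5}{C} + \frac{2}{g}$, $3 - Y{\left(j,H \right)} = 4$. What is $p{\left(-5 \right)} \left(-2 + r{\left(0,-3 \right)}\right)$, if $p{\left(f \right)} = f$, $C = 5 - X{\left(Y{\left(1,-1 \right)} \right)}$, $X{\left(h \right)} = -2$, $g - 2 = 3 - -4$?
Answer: $\frac{335}{63} \approx 5.3175$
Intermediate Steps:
$g = 9$ ($g = 2 + \left(3 - -4\right) = 2 + \left(3 + 4\right) = 2 + 7 = 9$)
$Y{\left(j,H \right)} = -1$ ($Y{\left(j,H \right)} = 3 - 4 = -1$)
$C = 7$ ($C = 5 - -2 = 5 + 2 = 7$)
$r{\left(t,k \right)} = \frac{59}{63}$ ($r{\left(t,k \right)} = \frac{5}{7} + \frac{2}{9} = \frac{59}{63}$)
$p{\left(-5 \right)} \left(-2 + r{\left(0,-3 \right)}\right) = - 5 \left(-2 + \frac{59}{63}\right) = \left(-5\right) \left(- \frac{67}{63}\right) = \frac{335}{63}$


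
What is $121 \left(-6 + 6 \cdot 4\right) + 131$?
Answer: $2309$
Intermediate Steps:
$121 \left(-6 + 6 \cdot 4\right) + 131 = 121 \left(-6 + 24\right) + 131 = 121 \cdot 18 + 131 = 2178 + 131 = 2309$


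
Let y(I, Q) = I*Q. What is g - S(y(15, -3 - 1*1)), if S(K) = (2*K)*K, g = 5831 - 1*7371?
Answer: -8740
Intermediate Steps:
g = -1540 (g = 5831 - 7371 = -1540)
S(K) = 2*K²
g - S(y(15, -3 - 1*1)) = -1540 - 2*(15*(-3 - 1*1))² = -1540 - 2*(15*(-3 - 1))² = -1540 - 2*(15*(-4))² = -1540 - 2*(-60)² = -1540 - 2*3600 = -1540 - 1*7200 = -1540 - 7200 = -8740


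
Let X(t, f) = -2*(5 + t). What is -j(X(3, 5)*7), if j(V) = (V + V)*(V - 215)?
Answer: -73248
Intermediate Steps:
X(t, f) = -10 - 2*t
j(V) = 2*V*(-215 + V) (j(V) = (2*V)*(-215 + V) = 2*V*(-215 + V))
-j(X(3, 5)*7) = -2*(-10 - 2*3)*7*(-215 + (-10 - 2*3)*7) = -2*(-10 - 6)*7*(-215 + (-10 - 6)*7) = -2*(-16*7)*(-215 - 16*7) = -2*(-112)*(-215 - 112) = -2*(-112)*(-327) = -1*73248 = -73248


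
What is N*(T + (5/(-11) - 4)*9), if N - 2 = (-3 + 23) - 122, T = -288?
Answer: 360900/11 ≈ 32809.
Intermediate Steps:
N = -100 (N = 2 + ((-3 + 23) - 122) = 2 + (20 - 122) = 2 - 102 = -100)
N*(T + (5/(-11) - 4)*9) = -100*(-288 + (5/(-11) - 4)*9) = -100*(-288 + (5*(-1/11) - 4)*9) = -100*(-288 + (-5/11 - 4)*9) = -100*(-288 - 49/11*9) = -100*(-288 - 441/11) = -100*(-3609/11) = 360900/11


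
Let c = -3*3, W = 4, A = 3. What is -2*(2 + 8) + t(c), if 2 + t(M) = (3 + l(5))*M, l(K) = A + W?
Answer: -112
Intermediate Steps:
l(K) = 7 (l(K) = 3 + 4 = 7)
c = -9
t(M) = -2 + 10*M (t(M) = -2 + (3 + 7)*M = -2 + 10*M)
-2*(2 + 8) + t(c) = -2*(2 + 8) + (-2 + 10*(-9)) = -2*10 + (-2 - 90) = -20 - 92 = -112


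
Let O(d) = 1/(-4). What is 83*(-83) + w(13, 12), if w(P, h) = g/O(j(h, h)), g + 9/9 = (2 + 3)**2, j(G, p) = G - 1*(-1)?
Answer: -6985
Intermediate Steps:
j(G, p) = 1 + G (j(G, p) = G + 1 = 1 + G)
O(d) = -1/4
g = 24 (g = -1 + (2 + 3)**2 = -1 + 5**2 = -1 + 25 = 24)
w(P, h) = -96 (w(P, h) = 24/(-1/4) = 24*(-4) = -96)
83*(-83) + w(13, 12) = 83*(-83) - 96 = -6889 - 96 = -6985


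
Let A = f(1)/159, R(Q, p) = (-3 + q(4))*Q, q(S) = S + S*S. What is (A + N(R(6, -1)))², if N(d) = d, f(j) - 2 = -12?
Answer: 262699264/25281 ≈ 10391.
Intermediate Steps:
q(S) = S + S²
f(j) = -10 (f(j) = 2 - 12 = -10)
R(Q, p) = 17*Q (R(Q, p) = (-3 + 4*(1 + 4))*Q = (-3 + 4*5)*Q = (-3 + 20)*Q = 17*Q)
A = -10/159 ≈ -0.062893
(A + N(R(6, -1)))² = (-10/159 + 17*6)² = (-10/159 + 102)² = (16208/159)² = 262699264/25281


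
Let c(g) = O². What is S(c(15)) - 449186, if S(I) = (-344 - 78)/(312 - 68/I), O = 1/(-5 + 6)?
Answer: -54800903/122 ≈ -4.4919e+5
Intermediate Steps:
O = 1 (O = 1/1 = 1)
c(g) = 1 (c(g) = 1² = 1)
S(I) = -422/(312 - 68/I)
S(c(15)) - 449186 = -211*1/(-34 + 156*1) - 449186 = -211*1/(-34 + 156) - 449186 = -211*1/122 - 449186 = -211*1*1/122 - 449186 = -211/122 - 449186 = -54800903/122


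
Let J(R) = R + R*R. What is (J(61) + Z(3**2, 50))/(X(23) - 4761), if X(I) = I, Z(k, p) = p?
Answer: -1916/2369 ≈ -0.80878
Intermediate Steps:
J(R) = R + R**2
(J(61) + Z(3**2, 50))/(X(23) - 4761) = (61*(1 + 61) + 50)/(23 - 4761) = (61*62 + 50)/(-4738) = (3782 + 50)*(-1/4738) = 3832*(-1/4738) = -1916/2369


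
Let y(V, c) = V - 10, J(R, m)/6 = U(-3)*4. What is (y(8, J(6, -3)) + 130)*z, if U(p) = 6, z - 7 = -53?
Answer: -5888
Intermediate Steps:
z = -46 (z = 7 - 53 = -46)
J(R, m) = 144 (J(R, m) = 6*(6*4) = 6*24 = 144)
y(V, c) = -10 + V
(y(8, J(6, -3)) + 130)*z = ((-10 + 8) + 130)*(-46) = (-2 + 130)*(-46) = 128*(-46) = -5888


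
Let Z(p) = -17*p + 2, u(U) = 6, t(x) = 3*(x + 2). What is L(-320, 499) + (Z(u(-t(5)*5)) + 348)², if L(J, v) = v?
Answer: 62003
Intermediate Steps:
t(x) = 6 + 3*x (t(x) = 3*(2 + x) = 6 + 3*x)
Z(p) = 2 - 17*p
L(-320, 499) + (Z(u(-t(5)*5)) + 348)² = 499 + ((2 - 17*6) + 348)² = 499 + ((2 - 102) + 348)² = 499 + (-100 + 348)² = 499 + 248² = 499 + 61504 = 62003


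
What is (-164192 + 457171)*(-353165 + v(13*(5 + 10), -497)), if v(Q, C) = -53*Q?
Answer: -106497866500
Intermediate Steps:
(-164192 + 457171)*(-353165 + v(13*(5 + 10), -497)) = (-164192 + 457171)*(-353165 - 689*(5 + 10)) = 292979*(-353165 - 689*15) = 292979*(-353165 - 53*195) = 292979*(-353165 - 10335) = 292979*(-363500) = -106497866500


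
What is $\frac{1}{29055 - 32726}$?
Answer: $- \frac{1}{3671} \approx -0.00027241$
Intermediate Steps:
$\frac{1}{29055 - 32726} = \frac{1}{-3671} = - \frac{1}{3671}$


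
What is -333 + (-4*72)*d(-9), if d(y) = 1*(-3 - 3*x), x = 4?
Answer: 3987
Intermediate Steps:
d(y) = -15 (d(y) = 1*(-3 - 3*4) = 1*(-3 - 12) = 1*(-15) = -15)
-333 + (-4*72)*d(-9) = -333 - 4*72*(-15) = -333 - 288*(-15) = -333 + 4320 = 3987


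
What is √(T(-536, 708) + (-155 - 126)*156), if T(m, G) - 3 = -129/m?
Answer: I*√3148244106/268 ≈ 209.36*I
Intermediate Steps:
T(m, G) = 3 - 129/m
√(T(-536, 708) + (-155 - 126)*156) = √((3 - 129/(-536)) + (-155 - 126)*156) = √((3 - 129*(-1/536)) - 281*156) = √((3 + 129/536) - 43836) = √(1737/536 - 43836) = √(-23494359/536) = I*√3148244106/268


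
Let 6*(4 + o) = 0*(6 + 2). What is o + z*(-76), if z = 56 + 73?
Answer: -9808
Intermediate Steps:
o = -4 (o = -4 + (0*(6 + 2))/6 = -4 + (0*8)/6 = -4 + (⅙)*0 = -4 + 0 = -4)
z = 129
o + z*(-76) = -4 + 129*(-76) = -4 - 9804 = -9808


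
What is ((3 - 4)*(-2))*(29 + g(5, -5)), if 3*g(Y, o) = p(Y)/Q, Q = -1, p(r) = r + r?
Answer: 154/3 ≈ 51.333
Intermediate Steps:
p(r) = 2*r
g(Y, o) = -2*Y/3 (g(Y, o) = ((2*Y)/(-1))/3 = ((2*Y)*(-1))/3 = (-2*Y)/3 = -2*Y/3)
((3 - 4)*(-2))*(29 + g(5, -5)) = ((3 - 4)*(-2))*(29 - 2/3*5) = (-1*(-2))*(29 - 10/3) = 2*(77/3) = 154/3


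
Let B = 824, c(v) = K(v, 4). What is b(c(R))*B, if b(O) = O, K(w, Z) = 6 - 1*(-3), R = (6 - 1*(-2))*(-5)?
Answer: 7416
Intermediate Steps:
R = -40 (R = (6 + 2)*(-5) = 8*(-5) = -40)
K(w, Z) = 9 (K(w, Z) = 6 + 3 = 9)
c(v) = 9
b(c(R))*B = 9*824 = 7416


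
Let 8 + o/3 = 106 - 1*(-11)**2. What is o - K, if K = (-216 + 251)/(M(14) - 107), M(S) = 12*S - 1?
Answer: -835/12 ≈ -69.583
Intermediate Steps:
M(S) = -1 + 12*S
K = 7/12 (K = (-216 + 251)/((-1 + 12*14) - 107) = 35/((-1 + 168) - 107) = 35/(167 - 107) = 35/60 = 35*(1/60) = 7/12 ≈ 0.58333)
o = -69 (o = -24 + 3*(106 - 1*(-11)**2) = -24 + 3*(106 - 1*121) = -24 + 3*(106 - 121) = -24 + 3*(-15) = -24 - 45 = -69)
o - K = -69 - 1*7/12 = -69 - 7/12 = -835/12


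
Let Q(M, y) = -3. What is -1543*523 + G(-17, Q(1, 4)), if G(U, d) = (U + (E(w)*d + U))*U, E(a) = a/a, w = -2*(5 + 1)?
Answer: -806360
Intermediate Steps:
w = -12 (w = -2*6 = -12)
E(a) = 1
G(U, d) = U*(d + 2*U) (G(U, d) = (U + (1*d + U))*U = (U + (d + U))*U = (U + (U + d))*U = (d + 2*U)*U = U*(d + 2*U))
-1543*523 + G(-17, Q(1, 4)) = -1543*523 - 17*(-3 + 2*(-17)) = -806989 - 17*(-3 - 34) = -806989 - 17*(-37) = -806989 + 629 = -806360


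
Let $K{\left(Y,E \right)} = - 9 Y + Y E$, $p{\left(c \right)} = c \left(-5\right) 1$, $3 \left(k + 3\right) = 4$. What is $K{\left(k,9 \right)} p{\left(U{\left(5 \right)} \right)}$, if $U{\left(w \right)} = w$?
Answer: $0$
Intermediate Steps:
$k = - \frac{5}{3}$ ($k = -3 + \frac{1}{3} \cdot 4 = -3 + \frac{4}{3} = - \frac{5}{3} \approx -1.6667$)
$p{\left(c \right)} = - 5 c$ ($p{\left(c \right)} = - 5 c 1 = - 5 c$)
$K{\left(Y,E \right)} = - 9 Y + E Y$
$K{\left(k,9 \right)} p{\left(U{\left(5 \right)} \right)} = - \frac{5 \left(-9 + 9\right)}{3} \left(\left(-5\right) 5\right) = \left(- \frac{5}{3}\right) 0 \left(-25\right) = 0 \left(-25\right) = 0$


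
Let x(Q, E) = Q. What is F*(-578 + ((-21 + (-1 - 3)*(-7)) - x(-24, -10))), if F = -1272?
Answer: 695784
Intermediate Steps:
F*(-578 + ((-21 + (-1 - 3)*(-7)) - x(-24, -10))) = -1272*(-578 + ((-21 + (-1 - 3)*(-7)) - 1*(-24))) = -1272*(-578 + ((-21 - 4*(-7)) + 24)) = -1272*(-578 + ((-21 + 28) + 24)) = -1272*(-578 + (7 + 24)) = -1272*(-578 + 31) = -1272*(-547) = 695784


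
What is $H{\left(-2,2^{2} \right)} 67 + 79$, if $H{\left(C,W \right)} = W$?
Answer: $347$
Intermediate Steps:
$H{\left(-2,2^{2} \right)} 67 + 79 = 2^{2} \cdot 67 + 79 = 4 \cdot 67 + 79 = 268 + 79 = 347$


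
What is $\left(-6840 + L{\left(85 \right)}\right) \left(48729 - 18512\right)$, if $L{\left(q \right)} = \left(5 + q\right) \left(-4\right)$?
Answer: $-217562400$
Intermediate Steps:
$L{\left(q \right)} = -20 - 4 q$
$\left(-6840 + L{\left(85 \right)}\right) \left(48729 - 18512\right) = \left(-6840 - 360\right) \left(48729 - 18512\right) = \left(-6840 - 360\right) 30217 = \left(-7200\right) 30217 = -217562400$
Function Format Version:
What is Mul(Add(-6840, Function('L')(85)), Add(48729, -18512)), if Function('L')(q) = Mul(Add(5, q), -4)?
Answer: -217562400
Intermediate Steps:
Function('L')(q) = Add(-20, Mul(-4, q))
Mul(Add(-6840, Function('L')(85)), Add(48729, -18512)) = Mul(Add(-6840, Add(-20, Mul(-4, 85))), Add(48729, -18512)) = Mul(Add(-6840, Add(-20, -340)), 30217) = Mul(Add(-6840, -360), 30217) = Mul(-7200, 30217) = -217562400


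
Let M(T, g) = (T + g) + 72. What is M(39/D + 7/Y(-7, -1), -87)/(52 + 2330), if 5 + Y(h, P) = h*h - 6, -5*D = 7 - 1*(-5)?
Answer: -787/60344 ≈ -0.013042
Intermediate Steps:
D = -12/5 (D = -(7 - 1*(-5))/5 = -(7 + 5)/5 = -⅕*12 = -12/5 ≈ -2.4000)
Y(h, P) = -11 + h² (Y(h, P) = -5 + (h*h - 6) = -5 + (h² - 6) = -5 + (-6 + h²) = -11 + h²)
M(T, g) = 72 + T + g
M(39/D + 7/Y(-7, -1), -87)/(52 + 2330) = (72 + (39/(-12/5) + 7/(-11 + (-7)²)) - 87)/(52 + 2330) = (72 + (39*(-5/12) + 7/(-11 + 49)) - 87)/2382 = (72 + (-65/4 + 7/38) - 87)*(1/2382) = (72 - 1221/76 - 87)*(1/2382) = -2361/76*1/2382 = -787/60344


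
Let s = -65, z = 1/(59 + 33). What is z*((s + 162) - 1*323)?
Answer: -113/46 ≈ -2.4565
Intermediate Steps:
z = 1/92 ≈ 0.010870
z*((s + 162) - 1*323) = ((-65 + 162) - 1*323)/92 = (97 - 323)/92 = (1/92)*(-226) = -113/46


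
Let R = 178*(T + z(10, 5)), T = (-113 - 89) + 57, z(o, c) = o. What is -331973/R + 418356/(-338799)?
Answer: 34139675249/2713779990 ≈ 12.580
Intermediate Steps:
T = -145 (T = -202 + 57 = -145)
R = -24030 (R = 178*(-145 + 10) = 178*(-135) = -24030)
-331973/R + 418356/(-338799) = -331973/(-24030) + 418356/(-338799) = -331973*(-1/24030) + 418356*(-1/338799) = 331973/24030 - 139452/112933 = 34139675249/2713779990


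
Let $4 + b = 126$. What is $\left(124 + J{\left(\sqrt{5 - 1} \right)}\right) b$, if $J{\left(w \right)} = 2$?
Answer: $15372$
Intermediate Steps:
$b = 122$ ($b = -4 + 126 = 122$)
$\left(124 + J{\left(\sqrt{5 - 1} \right)}\right) b = \left(124 + 2\right) 122 = 126 \cdot 122 = 15372$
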